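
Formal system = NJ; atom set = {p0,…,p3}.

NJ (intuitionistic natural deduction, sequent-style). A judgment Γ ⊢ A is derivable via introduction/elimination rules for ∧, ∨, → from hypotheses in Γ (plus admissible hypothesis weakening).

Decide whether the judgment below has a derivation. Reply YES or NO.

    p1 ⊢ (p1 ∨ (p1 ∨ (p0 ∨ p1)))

Derivation (root first):
[∨I₂] p1 ⊢ (p1 ∨ (p1 ∨ (p0 ∨ p1)))
  [∨I₂] p1 ⊢ (p1 ∨ (p0 ∨ p1))
    [∨I₂] p1 ⊢ (p0 ∨ p1)
      [Ax] p1 ⊢ p1

Result: YES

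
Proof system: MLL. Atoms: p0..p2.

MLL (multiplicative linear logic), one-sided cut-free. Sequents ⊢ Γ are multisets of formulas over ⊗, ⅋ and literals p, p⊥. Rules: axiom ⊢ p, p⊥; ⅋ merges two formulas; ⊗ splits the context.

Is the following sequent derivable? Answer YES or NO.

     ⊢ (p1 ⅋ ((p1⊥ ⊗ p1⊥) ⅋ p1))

Proof tree:
[⅋]  ⊢ (p1 ⅋ ((p1⊥ ⊗ p1⊥) ⅋ p1))
  [⅋]  ⊢ p1, ((p1⊥ ⊗ p1⊥) ⅋ p1)
    [⊗]  ⊢ p1, p1, (p1⊥ ⊗ p1⊥)
      [Ax]  ⊢ p1, p1⊥
      [Ax]  ⊢ p1, p1⊥

Result: YES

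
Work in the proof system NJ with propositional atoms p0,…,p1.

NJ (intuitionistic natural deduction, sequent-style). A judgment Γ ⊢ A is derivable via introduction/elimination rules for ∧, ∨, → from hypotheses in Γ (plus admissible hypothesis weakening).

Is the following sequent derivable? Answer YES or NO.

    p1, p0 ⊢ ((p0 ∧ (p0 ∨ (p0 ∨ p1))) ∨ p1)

Derivation (root first):
[∨I₁] p1, p0 ⊢ ((p0 ∧ (p0 ∨ (p0 ∨ p1))) ∨ p1)
  [∧I] p1, p0 ⊢ (p0 ∧ (p0 ∨ (p0 ∨ p1)))
    [Ax] p0 ⊢ p0
    [∨I₂] p1 ⊢ (p0 ∨ (p0 ∨ p1))
      [∨I₂] p1 ⊢ (p0 ∨ p1)
        [Ax] p1 ⊢ p1

Result: YES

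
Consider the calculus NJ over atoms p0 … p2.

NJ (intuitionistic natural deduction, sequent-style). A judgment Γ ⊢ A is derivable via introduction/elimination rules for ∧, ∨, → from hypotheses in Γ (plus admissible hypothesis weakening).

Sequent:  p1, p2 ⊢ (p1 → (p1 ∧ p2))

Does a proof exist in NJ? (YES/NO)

Derivation (root first):
[→I] p1, p2 ⊢ (p1 → (p1 ∧ p2))
  [Wk] p1, p2, p1 ⊢ (p1 ∧ p2)
    [∧I] p1, p2 ⊢ (p1 ∧ p2)
      [Ax] p1 ⊢ p1
      [Ax] p2 ⊢ p2

Result: YES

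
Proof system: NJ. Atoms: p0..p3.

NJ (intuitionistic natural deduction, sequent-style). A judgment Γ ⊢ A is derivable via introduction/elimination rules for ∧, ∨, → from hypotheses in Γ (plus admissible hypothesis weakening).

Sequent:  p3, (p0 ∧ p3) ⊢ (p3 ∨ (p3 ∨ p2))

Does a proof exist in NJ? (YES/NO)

Derivation (root first):
[Wk] p3, (p0 ∧ p3) ⊢ (p3 ∨ (p3 ∨ p2))
  [∨I₂] p3 ⊢ (p3 ∨ (p3 ∨ p2))
    [∨I₁] p3 ⊢ (p3 ∨ p2)
      [Ax] p3 ⊢ p3

Result: YES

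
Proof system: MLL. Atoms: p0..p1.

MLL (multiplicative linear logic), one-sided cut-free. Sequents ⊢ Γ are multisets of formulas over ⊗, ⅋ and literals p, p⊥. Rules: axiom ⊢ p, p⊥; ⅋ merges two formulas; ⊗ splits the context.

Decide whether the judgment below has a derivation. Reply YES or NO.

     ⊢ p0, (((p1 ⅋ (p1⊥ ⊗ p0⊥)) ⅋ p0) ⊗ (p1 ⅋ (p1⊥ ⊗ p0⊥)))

Derivation trace:
[⊗]  ⊢ p0, (((p1 ⅋ (p1⊥ ⊗ p0⊥)) ⅋ p0) ⊗ (p1 ⅋ (p1⊥ ⊗ p0⊥)))
  [⅋]  ⊢ ((p1 ⅋ (p1⊥ ⊗ p0⊥)) ⅋ p0)
    [⅋]  ⊢ p0, (p1 ⅋ (p1⊥ ⊗ p0⊥))
      [⊗]  ⊢ p1, p0, (p1⊥ ⊗ p0⊥)
        [Ax]  ⊢ p1, p1⊥
        [Ax]  ⊢ p0, p0⊥
  [⅋]  ⊢ p0, (p1 ⅋ (p1⊥ ⊗ p0⊥))
    [⊗]  ⊢ p1, p0, (p1⊥ ⊗ p0⊥)
      [Ax]  ⊢ p1, p1⊥
      [Ax]  ⊢ p0, p0⊥

Result: YES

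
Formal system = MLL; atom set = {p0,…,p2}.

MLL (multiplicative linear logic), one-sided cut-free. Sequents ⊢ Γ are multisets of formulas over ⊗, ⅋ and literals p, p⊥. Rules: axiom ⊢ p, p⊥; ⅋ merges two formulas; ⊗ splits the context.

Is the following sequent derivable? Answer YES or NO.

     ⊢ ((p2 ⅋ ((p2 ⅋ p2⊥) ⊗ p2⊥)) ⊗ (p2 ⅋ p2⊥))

Derivation (root first):
[⊗]  ⊢ ((p2 ⅋ ((p2 ⅋ p2⊥) ⊗ p2⊥)) ⊗ (p2 ⅋ p2⊥))
  [⅋]  ⊢ (p2 ⅋ ((p2 ⅋ p2⊥) ⊗ p2⊥))
    [⊗]  ⊢ p2, ((p2 ⅋ p2⊥) ⊗ p2⊥)
      [⅋]  ⊢ (p2 ⅋ p2⊥)
        [Ax]  ⊢ p2, p2⊥
      [Ax]  ⊢ p2, p2⊥
  [⅋]  ⊢ (p2 ⅋ p2⊥)
    [Ax]  ⊢ p2, p2⊥

Result: YES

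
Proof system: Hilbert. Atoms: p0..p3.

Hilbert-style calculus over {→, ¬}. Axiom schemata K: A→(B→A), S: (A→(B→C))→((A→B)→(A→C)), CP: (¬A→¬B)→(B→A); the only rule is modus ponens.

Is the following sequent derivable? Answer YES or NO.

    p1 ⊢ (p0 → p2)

Truth-table refutation:
  v=0000: Γ:[p1=F] Δ:[(p0 → p2)=T] refutes=False
  v=0001: Γ:[p1=F] Δ:[(p0 → p2)=T] refutes=False
  v=0010: Γ:[p1=F] Δ:[(p0 → p2)=T] refutes=False
  v=0011: Γ:[p1=F] Δ:[(p0 → p2)=T] refutes=False
  v=0100: Γ:[p1=T] Δ:[(p0 → p2)=T] refutes=False
  v=0101: Γ:[p1=T] Δ:[(p0 → p2)=T] refutes=False
  v=0110: Γ:[p1=T] Δ:[(p0 → p2)=T] refutes=False
  v=0111: Γ:[p1=T] Δ:[(p0 → p2)=T] refutes=False
  v=1000: Γ:[p1=F] Δ:[(p0 → p2)=F] refutes=False
  v=1001: Γ:[p1=F] Δ:[(p0 → p2)=F] refutes=False
  v=1010: Γ:[p1=F] Δ:[(p0 → p2)=T] refutes=False
  v=1011: Γ:[p1=F] Δ:[(p0 → p2)=T] refutes=False
  v=1100: Γ:[p1=T] Δ:[(p0 → p2)=F] refutes=True  ← countermodel

Result: NO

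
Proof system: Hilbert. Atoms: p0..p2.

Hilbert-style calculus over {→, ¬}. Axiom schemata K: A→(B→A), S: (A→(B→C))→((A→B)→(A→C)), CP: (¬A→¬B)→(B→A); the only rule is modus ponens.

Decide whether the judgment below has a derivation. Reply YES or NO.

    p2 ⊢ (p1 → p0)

Search for a countermodel by truth-table:
  v=000: Γ:[p2=F] Δ:[(p1 → p0)=T] refutes=False
  v=001: Γ:[p2=T] Δ:[(p1 → p0)=T] refutes=False
  v=010: Γ:[p2=F] Δ:[(p1 → p0)=F] refutes=False
  v=011: Γ:[p2=T] Δ:[(p1 → p0)=F] refutes=True  ← countermodel

Result: NO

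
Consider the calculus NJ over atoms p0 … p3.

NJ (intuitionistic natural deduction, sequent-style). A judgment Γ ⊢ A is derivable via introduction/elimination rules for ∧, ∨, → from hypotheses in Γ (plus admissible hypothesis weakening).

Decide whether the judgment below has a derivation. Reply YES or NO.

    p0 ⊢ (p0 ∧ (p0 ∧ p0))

Proof tree:
[∧I] p0 ⊢ (p0 ∧ (p0 ∧ p0))
  [Ax] p0 ⊢ p0
  [∧I] p0 ⊢ (p0 ∧ p0)
    [Ax] p0 ⊢ p0
    [Ax] p0 ⊢ p0

Result: YES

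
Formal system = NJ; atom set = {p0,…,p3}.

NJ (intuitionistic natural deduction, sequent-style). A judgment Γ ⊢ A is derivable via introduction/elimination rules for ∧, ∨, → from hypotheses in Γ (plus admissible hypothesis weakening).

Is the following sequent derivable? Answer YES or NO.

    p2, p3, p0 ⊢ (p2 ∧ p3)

Derivation (root first):
[Wk] p2, p3, p0 ⊢ (p2 ∧ p3)
  [∧I] p2, p3 ⊢ (p2 ∧ p3)
    [Ax] p2 ⊢ p2
    [Ax] p3 ⊢ p3

Result: YES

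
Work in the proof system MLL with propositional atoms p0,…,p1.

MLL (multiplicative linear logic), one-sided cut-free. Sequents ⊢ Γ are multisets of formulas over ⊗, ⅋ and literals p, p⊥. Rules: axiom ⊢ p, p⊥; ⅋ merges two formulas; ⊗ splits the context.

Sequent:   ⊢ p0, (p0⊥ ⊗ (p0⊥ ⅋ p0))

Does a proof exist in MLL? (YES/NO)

Proof tree:
[⊗]  ⊢ p0, (p0⊥ ⊗ (p0⊥ ⅋ p0))
  [Ax]  ⊢ p0, p0⊥
  [⅋]  ⊢ (p0⊥ ⅋ p0)
    [Ax]  ⊢ p0, p0⊥

Result: YES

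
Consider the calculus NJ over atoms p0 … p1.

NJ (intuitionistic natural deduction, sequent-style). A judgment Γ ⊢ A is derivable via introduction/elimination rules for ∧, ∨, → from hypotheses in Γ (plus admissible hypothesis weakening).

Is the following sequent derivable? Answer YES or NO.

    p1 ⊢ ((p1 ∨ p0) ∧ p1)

Derivation trace:
[∧I] p1 ⊢ ((p1 ∨ p0) ∧ p1)
  [∨I₁] p1 ⊢ (p1 ∨ p0)
    [Ax] p1 ⊢ p1
  [Ax] p1 ⊢ p1

Result: YES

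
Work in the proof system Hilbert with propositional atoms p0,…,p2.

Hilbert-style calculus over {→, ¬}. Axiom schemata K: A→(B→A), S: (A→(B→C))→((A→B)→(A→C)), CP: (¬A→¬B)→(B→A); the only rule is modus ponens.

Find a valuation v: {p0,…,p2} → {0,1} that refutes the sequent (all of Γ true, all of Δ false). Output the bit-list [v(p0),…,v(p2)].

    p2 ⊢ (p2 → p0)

Search for a countermodel by truth-table:
  v=000: Γ:[p2=F] Δ:[(p2 → p0)=T] refutes=False
  v=001: Γ:[p2=T] Δ:[(p2 → p0)=F] refutes=True  ← countermodel

Result: [0, 0, 1]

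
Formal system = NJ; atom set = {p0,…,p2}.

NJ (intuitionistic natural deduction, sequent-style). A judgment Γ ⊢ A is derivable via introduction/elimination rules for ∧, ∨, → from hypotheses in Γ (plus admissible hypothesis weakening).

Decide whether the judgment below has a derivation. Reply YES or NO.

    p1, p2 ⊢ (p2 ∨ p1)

Derivation trace:
[Wk] p1, p2 ⊢ (p2 ∨ p1)
  [∨I₂] p1 ⊢ (p2 ∨ p1)
    [Ax] p1 ⊢ p1

Result: YES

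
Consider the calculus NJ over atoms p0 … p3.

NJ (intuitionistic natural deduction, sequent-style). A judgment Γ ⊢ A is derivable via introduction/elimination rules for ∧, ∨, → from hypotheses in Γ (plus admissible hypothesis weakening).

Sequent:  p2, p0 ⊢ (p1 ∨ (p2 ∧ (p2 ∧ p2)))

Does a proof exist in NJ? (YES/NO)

Derivation trace:
[∨I₂] p2, p0 ⊢ (p1 ∨ (p2 ∧ (p2 ∧ p2)))
  [Wk] p2, p0 ⊢ (p2 ∧ (p2 ∧ p2))
    [∧I] p2 ⊢ (p2 ∧ (p2 ∧ p2))
      [Ax] p2 ⊢ p2
      [∧I] p2 ⊢ (p2 ∧ p2)
        [Ax] p2 ⊢ p2
        [Ax] p2 ⊢ p2

Result: YES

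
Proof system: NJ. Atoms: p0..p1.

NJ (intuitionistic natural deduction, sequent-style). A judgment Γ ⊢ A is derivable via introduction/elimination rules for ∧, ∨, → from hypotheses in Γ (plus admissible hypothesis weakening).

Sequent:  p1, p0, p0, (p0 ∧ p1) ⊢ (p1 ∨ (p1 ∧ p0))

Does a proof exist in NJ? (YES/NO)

Derivation (root first):
[Wk] p1, p0, p0, (p0 ∧ p1) ⊢ (p1 ∨ (p1 ∧ p0))
  [∨I₂] p1, p0, p0 ⊢ (p1 ∨ (p1 ∧ p0))
    [Wk] p1, p0, p0 ⊢ (p1 ∧ p0)
      [∧I] p1, p0 ⊢ (p1 ∧ p0)
        [Ax] p1 ⊢ p1
        [Ax] p0 ⊢ p0

Result: YES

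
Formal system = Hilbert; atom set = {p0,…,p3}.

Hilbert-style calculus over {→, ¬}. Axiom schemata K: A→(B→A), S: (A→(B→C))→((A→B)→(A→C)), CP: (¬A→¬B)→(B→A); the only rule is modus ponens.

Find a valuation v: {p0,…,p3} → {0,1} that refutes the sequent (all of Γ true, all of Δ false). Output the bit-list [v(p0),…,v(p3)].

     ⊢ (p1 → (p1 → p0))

Search for a countermodel by truth-table:
  v=0000: Γ:[] Δ:[(p1 → (p1 → p0))=T] refutes=False
  v=0001: Γ:[] Δ:[(p1 → (p1 → p0))=T] refutes=False
  v=0010: Γ:[] Δ:[(p1 → (p1 → p0))=T] refutes=False
  v=0011: Γ:[] Δ:[(p1 → (p1 → p0))=T] refutes=False
  v=0100: Γ:[] Δ:[(p1 → (p1 → p0))=F] refutes=True  ← countermodel

Result: [0, 1, 0, 0]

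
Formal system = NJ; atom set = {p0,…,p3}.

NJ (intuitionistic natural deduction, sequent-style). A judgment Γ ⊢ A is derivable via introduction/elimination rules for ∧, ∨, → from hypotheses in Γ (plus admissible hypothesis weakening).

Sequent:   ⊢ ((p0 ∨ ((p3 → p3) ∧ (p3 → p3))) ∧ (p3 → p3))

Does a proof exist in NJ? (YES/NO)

Derivation trace:
[∧I]  ⊢ ((p0 ∨ ((p3 → p3) ∧ (p3 → p3))) ∧ (p3 → p3))
  [∨I₂]  ⊢ (p0 ∨ ((p3 → p3) ∧ (p3 → p3)))
    [∧I]  ⊢ ((p3 → p3) ∧ (p3 → p3))
      [→I]  ⊢ (p3 → p3)
        [Ax] p3 ⊢ p3
      [→I]  ⊢ (p3 → p3)
        [Ax] p3 ⊢ p3
  [→I]  ⊢ (p3 → p3)
    [Ax] p3 ⊢ p3

Result: YES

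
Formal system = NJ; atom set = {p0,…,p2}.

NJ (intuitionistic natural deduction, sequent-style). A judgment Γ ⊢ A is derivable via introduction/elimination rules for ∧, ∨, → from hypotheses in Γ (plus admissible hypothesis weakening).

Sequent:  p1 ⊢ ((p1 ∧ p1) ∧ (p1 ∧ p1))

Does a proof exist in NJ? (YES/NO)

Derivation trace:
[∧I] p1 ⊢ ((p1 ∧ p1) ∧ (p1 ∧ p1))
  [∧I] p1 ⊢ (p1 ∧ p1)
    [Ax] p1 ⊢ p1
    [Ax] p1 ⊢ p1
  [∧I] p1 ⊢ (p1 ∧ p1)
    [Ax] p1 ⊢ p1
    [Ax] p1 ⊢ p1

Result: YES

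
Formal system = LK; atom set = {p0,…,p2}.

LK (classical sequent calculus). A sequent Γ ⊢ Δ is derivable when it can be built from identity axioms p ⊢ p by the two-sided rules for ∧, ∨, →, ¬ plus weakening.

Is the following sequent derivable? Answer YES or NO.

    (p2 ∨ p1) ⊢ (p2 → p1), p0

Enumerate valuations to refute Γ ⊢ Δ:
  v=000: Γ:[(p2 ∨ p1)=F] Δ:[(p2 → p1)=T, p0=F] refutes=False
  v=001: Γ:[(p2 ∨ p1)=T] Δ:[(p2 → p1)=F, p0=F] refutes=True  ← countermodel

Result: NO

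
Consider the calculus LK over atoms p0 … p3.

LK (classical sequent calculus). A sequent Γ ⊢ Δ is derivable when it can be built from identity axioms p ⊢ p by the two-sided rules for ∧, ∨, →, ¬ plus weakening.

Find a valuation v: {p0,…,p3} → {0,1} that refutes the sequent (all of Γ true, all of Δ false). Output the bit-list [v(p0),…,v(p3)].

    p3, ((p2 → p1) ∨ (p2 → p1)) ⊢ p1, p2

Enumerate valuations to refute Γ ⊢ Δ:
  v=0000: Γ:[p3=F, ((p2 → p1) ∨ (p2 → p1))=T] Δ:[p1=F, p2=F] refutes=False
  v=0001: Γ:[p3=T, ((p2 → p1) ∨ (p2 → p1))=T] Δ:[p1=F, p2=F] refutes=True  ← countermodel

Result: [0, 0, 0, 1]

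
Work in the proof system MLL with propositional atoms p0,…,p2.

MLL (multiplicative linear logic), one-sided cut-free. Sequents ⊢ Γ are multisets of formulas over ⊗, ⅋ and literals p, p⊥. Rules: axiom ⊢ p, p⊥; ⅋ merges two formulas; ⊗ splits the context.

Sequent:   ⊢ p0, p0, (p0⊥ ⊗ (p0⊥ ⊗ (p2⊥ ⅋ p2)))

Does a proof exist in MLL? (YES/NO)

Derivation trace:
[⊗]  ⊢ p0, p0, (p0⊥ ⊗ (p0⊥ ⊗ (p2⊥ ⅋ p2)))
  [Ax]  ⊢ p0, p0⊥
  [⊗]  ⊢ p0, (p0⊥ ⊗ (p2⊥ ⅋ p2))
    [Ax]  ⊢ p0, p0⊥
    [⅋]  ⊢ (p2⊥ ⅋ p2)
      [Ax]  ⊢ p2, p2⊥

Result: YES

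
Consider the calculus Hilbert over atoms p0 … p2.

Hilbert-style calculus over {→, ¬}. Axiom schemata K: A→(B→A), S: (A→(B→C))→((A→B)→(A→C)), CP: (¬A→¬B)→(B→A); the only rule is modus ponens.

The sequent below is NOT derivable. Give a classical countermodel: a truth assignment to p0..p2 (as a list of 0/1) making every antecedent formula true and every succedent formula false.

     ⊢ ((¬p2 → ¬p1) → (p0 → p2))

Enumerate valuations to refute Γ ⊢ Δ:
  v=000: Γ:[] Δ:[((¬p2 → ¬p1) → (p0 → p2))=T] refutes=False
  v=001: Γ:[] Δ:[((¬p2 → ¬p1) → (p0 → p2))=T] refutes=False
  v=010: Γ:[] Δ:[((¬p2 → ¬p1) → (p0 → p2))=T] refutes=False
  v=011: Γ:[] Δ:[((¬p2 → ¬p1) → (p0 → p2))=T] refutes=False
  v=100: Γ:[] Δ:[((¬p2 → ¬p1) → (p0 → p2))=F] refutes=True  ← countermodel

Result: [1, 0, 0]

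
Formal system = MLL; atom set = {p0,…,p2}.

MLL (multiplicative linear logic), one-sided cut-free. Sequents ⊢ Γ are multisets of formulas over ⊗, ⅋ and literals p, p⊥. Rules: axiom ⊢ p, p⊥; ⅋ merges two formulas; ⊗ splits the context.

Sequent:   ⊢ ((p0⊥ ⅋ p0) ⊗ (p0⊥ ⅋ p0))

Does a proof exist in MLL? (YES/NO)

Proof tree:
[⊗]  ⊢ ((p0⊥ ⅋ p0) ⊗ (p0⊥ ⅋ p0))
  [⅋]  ⊢ (p0⊥ ⅋ p0)
    [Ax]  ⊢ p0, p0⊥
  [⅋]  ⊢ (p0⊥ ⅋ p0)
    [Ax]  ⊢ p0, p0⊥

Result: YES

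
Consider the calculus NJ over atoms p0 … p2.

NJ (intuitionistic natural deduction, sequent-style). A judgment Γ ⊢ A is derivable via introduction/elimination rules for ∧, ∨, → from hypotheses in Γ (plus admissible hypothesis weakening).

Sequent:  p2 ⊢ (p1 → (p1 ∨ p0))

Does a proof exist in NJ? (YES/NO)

Derivation (root first):
[→I] p2 ⊢ (p1 → (p1 ∨ p0))
  [Wk] p1, p2 ⊢ (p1 ∨ p0)
    [∨I₁] p1 ⊢ (p1 ∨ p0)
      [Ax] p1 ⊢ p1

Result: YES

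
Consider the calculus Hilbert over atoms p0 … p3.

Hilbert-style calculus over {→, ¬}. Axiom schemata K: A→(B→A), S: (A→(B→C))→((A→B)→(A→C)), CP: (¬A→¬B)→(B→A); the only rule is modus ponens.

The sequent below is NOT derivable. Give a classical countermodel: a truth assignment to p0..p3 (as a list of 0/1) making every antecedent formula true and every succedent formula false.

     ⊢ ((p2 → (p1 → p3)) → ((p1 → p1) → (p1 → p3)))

Truth-table refutation:
  v=0000: Γ:[] Δ:[((p2 → (p1 → p3)) → ((p1 → p1) → (p1 → p3)))=T] refutes=False
  v=0001: Γ:[] Δ:[((p2 → (p1 → p3)) → ((p1 → p1) → (p1 → p3)))=T] refutes=False
  v=0010: Γ:[] Δ:[((p2 → (p1 → p3)) → ((p1 → p1) → (p1 → p3)))=T] refutes=False
  v=0011: Γ:[] Δ:[((p2 → (p1 → p3)) → ((p1 → p1) → (p1 → p3)))=T] refutes=False
  v=0100: Γ:[] Δ:[((p2 → (p1 → p3)) → ((p1 → p1) → (p1 → p3)))=F] refutes=True  ← countermodel

Result: [0, 1, 0, 0]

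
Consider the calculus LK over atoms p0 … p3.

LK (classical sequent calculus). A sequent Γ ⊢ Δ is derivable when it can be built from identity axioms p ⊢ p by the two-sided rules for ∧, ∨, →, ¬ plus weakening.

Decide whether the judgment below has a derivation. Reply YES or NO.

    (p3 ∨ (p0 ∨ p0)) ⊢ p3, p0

Derivation trace:
[∨L] (p3 ∨ (p0 ∨ p0)) ⊢ p3, p0
  [Ax] p3 ⊢ p3
  [∨L] (p0 ∨ p0) ⊢ p0
    [Ax] p0 ⊢ p0
    [Ax] p0 ⊢ p0

Result: YES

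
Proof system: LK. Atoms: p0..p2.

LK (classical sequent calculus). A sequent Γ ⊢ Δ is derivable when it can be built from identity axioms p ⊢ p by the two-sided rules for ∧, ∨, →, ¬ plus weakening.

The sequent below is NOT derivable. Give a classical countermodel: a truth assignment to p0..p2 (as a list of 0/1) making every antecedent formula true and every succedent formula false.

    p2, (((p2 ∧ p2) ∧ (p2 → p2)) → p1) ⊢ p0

Search for a countermodel by truth-table:
  v=000: Γ:[p2=F, (((p2 ∧ p2) ∧ (p2 → p2)) → p1)=T] Δ:[p0=F] refutes=False
  v=001: Γ:[p2=T, (((p2 ∧ p2) ∧ (p2 → p2)) → p1)=F] Δ:[p0=F] refutes=False
  v=010: Γ:[p2=F, (((p2 ∧ p2) ∧ (p2 → p2)) → p1)=T] Δ:[p0=F] refutes=False
  v=011: Γ:[p2=T, (((p2 ∧ p2) ∧ (p2 → p2)) → p1)=T] Δ:[p0=F] refutes=True  ← countermodel

Result: [0, 1, 1]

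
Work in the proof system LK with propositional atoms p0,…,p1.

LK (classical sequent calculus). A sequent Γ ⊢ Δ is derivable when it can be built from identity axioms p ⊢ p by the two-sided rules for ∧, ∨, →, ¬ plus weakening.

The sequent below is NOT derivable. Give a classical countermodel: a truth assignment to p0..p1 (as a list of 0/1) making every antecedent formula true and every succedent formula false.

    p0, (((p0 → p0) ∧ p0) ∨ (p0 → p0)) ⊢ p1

Enumerate valuations to refute Γ ⊢ Δ:
  v=00: Γ:[p0=F, (((p0 → p0) ∧ p0) ∨ (p0 → p0))=T] Δ:[p1=F] refutes=False
  v=01: Γ:[p0=F, (((p0 → p0) ∧ p0) ∨ (p0 → p0))=T] Δ:[p1=T] refutes=False
  v=10: Γ:[p0=T, (((p0 → p0) ∧ p0) ∨ (p0 → p0))=T] Δ:[p1=F] refutes=True  ← countermodel

Result: [1, 0]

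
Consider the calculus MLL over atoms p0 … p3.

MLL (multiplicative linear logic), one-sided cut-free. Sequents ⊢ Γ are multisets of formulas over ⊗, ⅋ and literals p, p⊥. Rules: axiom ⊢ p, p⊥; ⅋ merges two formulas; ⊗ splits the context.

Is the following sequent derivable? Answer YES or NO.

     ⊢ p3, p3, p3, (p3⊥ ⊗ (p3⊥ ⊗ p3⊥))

Derivation trace:
[⊗]  ⊢ p3, p3, p3, (p3⊥ ⊗ (p3⊥ ⊗ p3⊥))
  [Ax]  ⊢ p3, p3⊥
  [⊗]  ⊢ p3, p3, (p3⊥ ⊗ p3⊥)
    [Ax]  ⊢ p3, p3⊥
    [Ax]  ⊢ p3, p3⊥

Result: YES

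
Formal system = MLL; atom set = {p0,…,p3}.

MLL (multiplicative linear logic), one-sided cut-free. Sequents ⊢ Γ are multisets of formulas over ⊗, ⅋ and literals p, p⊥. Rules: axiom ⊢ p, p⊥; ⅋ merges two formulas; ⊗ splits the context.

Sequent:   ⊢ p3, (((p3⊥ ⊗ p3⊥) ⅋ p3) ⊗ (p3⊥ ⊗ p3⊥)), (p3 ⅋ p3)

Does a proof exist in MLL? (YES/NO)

Derivation (root first):
[⅋]  ⊢ p3, (((p3⊥ ⊗ p3⊥) ⅋ p3) ⊗ (p3⊥ ⊗ p3⊥)), (p3 ⅋ p3)
  [⊗]  ⊢ p3, p3, p3, (((p3⊥ ⊗ p3⊥) ⅋ p3) ⊗ (p3⊥ ⊗ p3⊥))
    [⅋]  ⊢ p3, ((p3⊥ ⊗ p3⊥) ⅋ p3)
      [⊗]  ⊢ p3, p3, (p3⊥ ⊗ p3⊥)
        [Ax]  ⊢ p3, p3⊥
        [Ax]  ⊢ p3, p3⊥
    [⊗]  ⊢ p3, p3, (p3⊥ ⊗ p3⊥)
      [Ax]  ⊢ p3, p3⊥
      [Ax]  ⊢ p3, p3⊥

Result: YES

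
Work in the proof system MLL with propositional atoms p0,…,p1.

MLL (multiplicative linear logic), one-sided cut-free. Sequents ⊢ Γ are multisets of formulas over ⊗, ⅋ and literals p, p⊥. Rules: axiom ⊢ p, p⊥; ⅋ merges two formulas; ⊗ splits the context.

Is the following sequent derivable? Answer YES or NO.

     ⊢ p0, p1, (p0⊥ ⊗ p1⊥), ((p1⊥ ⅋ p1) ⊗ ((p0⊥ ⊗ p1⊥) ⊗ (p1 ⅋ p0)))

Derivation (root first):
[⊗]  ⊢ p0, p1, (p0⊥ ⊗ p1⊥), ((p1⊥ ⅋ p1) ⊗ ((p0⊥ ⊗ p1⊥) ⊗ (p1 ⅋ p0)))
  [⅋]  ⊢ (p1⊥ ⅋ p1)
    [Ax]  ⊢ p1, p1⊥
  [⊗]  ⊢ p0, p1, (p0⊥ ⊗ p1⊥), ((p0⊥ ⊗ p1⊥) ⊗ (p1 ⅋ p0))
    [⊗]  ⊢ p0, p1, (p0⊥ ⊗ p1⊥)
      [Ax]  ⊢ p0, p0⊥
      [Ax]  ⊢ p1, p1⊥
    [⅋]  ⊢ (p0⊥ ⊗ p1⊥), (p1 ⅋ p0)
      [⊗]  ⊢ p0, p1, (p0⊥ ⊗ p1⊥)
        [Ax]  ⊢ p0, p0⊥
        [Ax]  ⊢ p1, p1⊥

Result: YES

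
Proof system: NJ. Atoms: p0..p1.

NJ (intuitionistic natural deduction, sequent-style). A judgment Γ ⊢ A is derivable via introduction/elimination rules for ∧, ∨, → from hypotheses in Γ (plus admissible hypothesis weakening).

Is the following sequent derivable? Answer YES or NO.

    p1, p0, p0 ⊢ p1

Derivation (root first):
[Wk] p1, p0, p0 ⊢ p1
  [Wk] p1, p0 ⊢ p1
    [Ax] p1 ⊢ p1

Result: YES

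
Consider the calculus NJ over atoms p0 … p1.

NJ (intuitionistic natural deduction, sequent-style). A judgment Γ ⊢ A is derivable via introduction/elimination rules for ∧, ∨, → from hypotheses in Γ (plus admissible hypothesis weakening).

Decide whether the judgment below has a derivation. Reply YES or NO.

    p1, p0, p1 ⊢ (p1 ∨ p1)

Derivation (root first):
[Wk] p1, p0, p1 ⊢ (p1 ∨ p1)
  [Wk] p1, p0 ⊢ (p1 ∨ p1)
    [∨I₂] p1 ⊢ (p1 ∨ p1)
      [Ax] p1 ⊢ p1

Result: YES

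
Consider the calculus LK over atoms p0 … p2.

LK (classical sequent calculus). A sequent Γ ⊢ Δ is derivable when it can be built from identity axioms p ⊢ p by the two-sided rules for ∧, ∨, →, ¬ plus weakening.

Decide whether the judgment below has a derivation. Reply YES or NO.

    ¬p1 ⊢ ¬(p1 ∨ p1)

Proof tree:
[¬R] ¬p1 ⊢ ¬(p1 ∨ p1)
  [¬L] (p1 ∨ p1), ¬p1 ⊢ 
    [∨L] (p1 ∨ p1) ⊢ p1
      [Ax] p1 ⊢ p1
      [Ax] p1 ⊢ p1

Result: YES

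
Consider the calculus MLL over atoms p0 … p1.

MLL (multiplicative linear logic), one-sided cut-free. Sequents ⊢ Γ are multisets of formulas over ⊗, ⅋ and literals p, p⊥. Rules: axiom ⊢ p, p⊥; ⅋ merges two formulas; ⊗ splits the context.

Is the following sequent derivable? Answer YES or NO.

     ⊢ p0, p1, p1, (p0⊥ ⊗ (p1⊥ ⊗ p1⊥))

Proof tree:
[⊗]  ⊢ p0, p1, p1, (p0⊥ ⊗ (p1⊥ ⊗ p1⊥))
  [Ax]  ⊢ p0, p0⊥
  [⊗]  ⊢ p1, p1, (p1⊥ ⊗ p1⊥)
    [Ax]  ⊢ p1, p1⊥
    [Ax]  ⊢ p1, p1⊥

Result: YES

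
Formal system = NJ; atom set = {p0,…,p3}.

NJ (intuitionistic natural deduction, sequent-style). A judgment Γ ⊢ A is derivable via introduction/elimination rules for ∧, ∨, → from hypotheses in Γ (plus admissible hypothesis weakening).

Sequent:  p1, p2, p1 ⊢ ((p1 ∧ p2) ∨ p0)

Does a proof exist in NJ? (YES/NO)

Proof tree:
[Wk] p1, p2, p1 ⊢ ((p1 ∧ p2) ∨ p0)
  [∨I₁] p1, p2 ⊢ ((p1 ∧ p2) ∨ p0)
    [∧I] p1, p2 ⊢ (p1 ∧ p2)
      [Ax] p1 ⊢ p1
      [Ax] p2 ⊢ p2

Result: YES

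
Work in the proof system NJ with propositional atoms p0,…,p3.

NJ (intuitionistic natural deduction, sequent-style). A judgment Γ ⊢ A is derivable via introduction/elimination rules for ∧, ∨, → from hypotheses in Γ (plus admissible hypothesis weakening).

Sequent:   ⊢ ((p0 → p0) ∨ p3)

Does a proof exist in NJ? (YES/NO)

Derivation (root first):
[∨I₁]  ⊢ ((p0 → p0) ∨ p3)
  [→I]  ⊢ (p0 → p0)
    [Ax] p0 ⊢ p0

Result: YES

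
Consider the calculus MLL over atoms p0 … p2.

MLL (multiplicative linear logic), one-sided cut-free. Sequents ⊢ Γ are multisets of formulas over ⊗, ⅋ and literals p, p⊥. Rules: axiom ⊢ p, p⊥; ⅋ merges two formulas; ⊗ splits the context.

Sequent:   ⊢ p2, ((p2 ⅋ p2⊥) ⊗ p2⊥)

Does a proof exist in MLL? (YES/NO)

Derivation trace:
[⊗]  ⊢ p2, ((p2 ⅋ p2⊥) ⊗ p2⊥)
  [⅋]  ⊢ (p2 ⅋ p2⊥)
    [Ax]  ⊢ p2, p2⊥
  [Ax]  ⊢ p2, p2⊥

Result: YES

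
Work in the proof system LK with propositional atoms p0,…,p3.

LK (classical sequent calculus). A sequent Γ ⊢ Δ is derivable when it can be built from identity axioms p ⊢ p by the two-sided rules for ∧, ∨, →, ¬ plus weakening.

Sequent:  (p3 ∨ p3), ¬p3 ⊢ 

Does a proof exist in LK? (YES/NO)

Proof tree:
[¬L] (p3 ∨ p3), ¬p3 ⊢ 
  [∨L] (p3 ∨ p3) ⊢ p3
    [Ax] p3 ⊢ p3
    [Ax] p3 ⊢ p3

Result: YES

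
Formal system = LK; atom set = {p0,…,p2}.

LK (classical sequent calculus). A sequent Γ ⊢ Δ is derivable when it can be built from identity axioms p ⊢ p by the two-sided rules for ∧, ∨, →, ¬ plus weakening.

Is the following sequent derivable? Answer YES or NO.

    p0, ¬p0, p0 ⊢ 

Derivation (root first):
[WL] p0, ¬p0, p0 ⊢ 
  [¬L] p0, ¬p0 ⊢ 
    [Ax] p0 ⊢ p0

Result: YES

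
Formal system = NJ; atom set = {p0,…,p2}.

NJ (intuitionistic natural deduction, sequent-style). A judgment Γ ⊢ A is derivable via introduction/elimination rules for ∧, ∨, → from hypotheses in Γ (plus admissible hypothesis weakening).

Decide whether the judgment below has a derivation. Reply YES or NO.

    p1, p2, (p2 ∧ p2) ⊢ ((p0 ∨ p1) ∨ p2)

Proof tree:
[∨I₁] p1, p2, (p2 ∧ p2) ⊢ ((p0 ∨ p1) ∨ p2)
  [Wk] p1, p2, (p2 ∧ p2) ⊢ (p0 ∨ p1)
    [Wk] p1, p2 ⊢ (p0 ∨ p1)
      [∨I₂] p1 ⊢ (p0 ∨ p1)
        [Ax] p1 ⊢ p1

Result: YES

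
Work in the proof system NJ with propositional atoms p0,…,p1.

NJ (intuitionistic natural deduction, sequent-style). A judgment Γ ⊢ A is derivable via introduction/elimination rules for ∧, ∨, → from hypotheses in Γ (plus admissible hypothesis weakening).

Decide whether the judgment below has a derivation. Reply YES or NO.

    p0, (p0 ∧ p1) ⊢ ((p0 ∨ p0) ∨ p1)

Derivation (root first):
[∨I₁] p0, (p0 ∧ p1) ⊢ ((p0 ∨ p0) ∨ p1)
  [∨I₂] p0, (p0 ∧ p1) ⊢ (p0 ∨ p0)
    [Wk] p0, (p0 ∧ p1) ⊢ p0
      [Ax] p0 ⊢ p0

Result: YES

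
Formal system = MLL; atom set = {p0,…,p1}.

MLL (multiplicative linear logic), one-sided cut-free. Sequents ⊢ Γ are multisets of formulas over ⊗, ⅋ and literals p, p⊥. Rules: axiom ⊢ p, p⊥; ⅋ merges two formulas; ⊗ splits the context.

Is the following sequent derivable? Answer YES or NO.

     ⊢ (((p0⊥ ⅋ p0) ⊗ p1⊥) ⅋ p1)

Derivation trace:
[⅋]  ⊢ (((p0⊥ ⅋ p0) ⊗ p1⊥) ⅋ p1)
  [⊗]  ⊢ p1, ((p0⊥ ⅋ p0) ⊗ p1⊥)
    [⅋]  ⊢ (p0⊥ ⅋ p0)
      [Ax]  ⊢ p0, p0⊥
    [Ax]  ⊢ p1, p1⊥

Result: YES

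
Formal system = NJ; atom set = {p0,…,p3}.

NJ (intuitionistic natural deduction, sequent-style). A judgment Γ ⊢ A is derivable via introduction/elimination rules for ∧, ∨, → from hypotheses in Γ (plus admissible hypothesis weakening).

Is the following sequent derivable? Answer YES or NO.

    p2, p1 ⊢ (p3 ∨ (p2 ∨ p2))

Derivation trace:
[∨I₂] p2, p1 ⊢ (p3 ∨ (p2 ∨ p2))
  [∨I₁] p2, p1 ⊢ (p2 ∨ p2)
    [Wk] p2, p1 ⊢ p2
      [Ax] p2 ⊢ p2

Result: YES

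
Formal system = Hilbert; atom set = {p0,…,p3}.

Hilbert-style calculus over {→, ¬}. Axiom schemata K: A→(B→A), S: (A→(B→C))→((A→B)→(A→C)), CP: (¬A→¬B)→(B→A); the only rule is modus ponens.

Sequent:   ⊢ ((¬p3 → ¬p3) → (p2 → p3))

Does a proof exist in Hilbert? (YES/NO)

Truth-table refutation:
  v=0000: Γ:[] Δ:[((¬p3 → ¬p3) → (p2 → p3))=T] refutes=False
  v=0001: Γ:[] Δ:[((¬p3 → ¬p3) → (p2 → p3))=T] refutes=False
  v=0010: Γ:[] Δ:[((¬p3 → ¬p3) → (p2 → p3))=F] refutes=True  ← countermodel

Result: NO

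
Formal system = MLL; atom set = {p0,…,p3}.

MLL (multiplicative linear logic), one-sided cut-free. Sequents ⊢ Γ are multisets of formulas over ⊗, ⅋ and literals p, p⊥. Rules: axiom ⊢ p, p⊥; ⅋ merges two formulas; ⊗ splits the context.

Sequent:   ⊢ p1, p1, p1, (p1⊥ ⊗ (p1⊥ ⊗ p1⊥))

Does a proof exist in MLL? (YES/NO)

Derivation (root first):
[⊗]  ⊢ p1, p1, p1, (p1⊥ ⊗ (p1⊥ ⊗ p1⊥))
  [Ax]  ⊢ p1, p1⊥
  [⊗]  ⊢ p1, p1, (p1⊥ ⊗ p1⊥)
    [Ax]  ⊢ p1, p1⊥
    [Ax]  ⊢ p1, p1⊥

Result: YES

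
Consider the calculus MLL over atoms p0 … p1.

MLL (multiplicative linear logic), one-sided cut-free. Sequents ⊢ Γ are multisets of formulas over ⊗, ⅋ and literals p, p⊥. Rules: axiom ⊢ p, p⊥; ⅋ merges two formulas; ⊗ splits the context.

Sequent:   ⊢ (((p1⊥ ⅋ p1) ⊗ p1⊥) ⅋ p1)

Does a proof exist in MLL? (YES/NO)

Derivation trace:
[⅋]  ⊢ (((p1⊥ ⅋ p1) ⊗ p1⊥) ⅋ p1)
  [⊗]  ⊢ p1, ((p1⊥ ⅋ p1) ⊗ p1⊥)
    [⅋]  ⊢ (p1⊥ ⅋ p1)
      [Ax]  ⊢ p1, p1⊥
    [Ax]  ⊢ p1, p1⊥

Result: YES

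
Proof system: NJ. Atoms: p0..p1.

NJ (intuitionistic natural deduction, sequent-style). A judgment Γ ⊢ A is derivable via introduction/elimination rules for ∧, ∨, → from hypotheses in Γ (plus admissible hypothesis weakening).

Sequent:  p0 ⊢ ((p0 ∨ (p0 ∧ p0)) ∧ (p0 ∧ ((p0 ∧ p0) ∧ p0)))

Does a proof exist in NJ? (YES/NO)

Proof tree:
[∧I] p0 ⊢ ((p0 ∨ (p0 ∧ p0)) ∧ (p0 ∧ ((p0 ∧ p0) ∧ p0)))
  [∨I₂] p0 ⊢ (p0 ∨ (p0 ∧ p0))
    [∧I] p0 ⊢ (p0 ∧ p0)
      [Ax] p0 ⊢ p0
      [Ax] p0 ⊢ p0
  [∧I] p0 ⊢ (p0 ∧ ((p0 ∧ p0) ∧ p0))
    [Ax] p0 ⊢ p0
    [∧I] p0 ⊢ ((p0 ∧ p0) ∧ p0)
      [∧I] p0 ⊢ (p0 ∧ p0)
        [Ax] p0 ⊢ p0
        [Ax] p0 ⊢ p0
      [Ax] p0 ⊢ p0

Result: YES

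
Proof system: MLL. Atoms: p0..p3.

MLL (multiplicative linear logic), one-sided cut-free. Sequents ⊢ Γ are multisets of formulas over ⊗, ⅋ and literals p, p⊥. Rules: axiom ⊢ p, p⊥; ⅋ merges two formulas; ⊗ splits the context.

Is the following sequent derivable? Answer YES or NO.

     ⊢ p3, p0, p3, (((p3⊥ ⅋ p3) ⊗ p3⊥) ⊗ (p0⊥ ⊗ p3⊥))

Derivation (root first):
[⊗]  ⊢ p3, p0, p3, (((p3⊥ ⅋ p3) ⊗ p3⊥) ⊗ (p0⊥ ⊗ p3⊥))
  [⊗]  ⊢ p3, ((p3⊥ ⅋ p3) ⊗ p3⊥)
    [⅋]  ⊢ (p3⊥ ⅋ p3)
      [Ax]  ⊢ p3, p3⊥
    [Ax]  ⊢ p3, p3⊥
  [⊗]  ⊢ p0, p3, (p0⊥ ⊗ p3⊥)
    [Ax]  ⊢ p0, p0⊥
    [Ax]  ⊢ p3, p3⊥

Result: YES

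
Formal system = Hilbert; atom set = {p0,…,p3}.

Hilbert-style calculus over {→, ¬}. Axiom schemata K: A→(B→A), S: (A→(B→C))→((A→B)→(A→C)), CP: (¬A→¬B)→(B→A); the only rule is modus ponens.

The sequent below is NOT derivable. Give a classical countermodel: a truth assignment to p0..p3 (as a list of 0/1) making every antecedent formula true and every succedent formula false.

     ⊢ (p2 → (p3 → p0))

Truth-table refutation:
  v=0000: Γ:[] Δ:[(p2 → (p3 → p0))=T] refutes=False
  v=0001: Γ:[] Δ:[(p2 → (p3 → p0))=T] refutes=False
  v=0010: Γ:[] Δ:[(p2 → (p3 → p0))=T] refutes=False
  v=0011: Γ:[] Δ:[(p2 → (p3 → p0))=F] refutes=True  ← countermodel

Result: [0, 0, 1, 1]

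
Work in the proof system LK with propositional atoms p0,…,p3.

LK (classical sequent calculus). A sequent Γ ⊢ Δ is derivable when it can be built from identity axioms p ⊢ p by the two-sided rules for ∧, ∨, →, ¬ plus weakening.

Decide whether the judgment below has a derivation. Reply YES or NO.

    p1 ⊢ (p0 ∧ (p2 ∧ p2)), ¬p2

Truth-table refutation:
  v=0000: Γ:[p1=F] Δ:[(p0 ∧ (p2 ∧ p2))=F, ¬p2=T] refutes=False
  v=0001: Γ:[p1=F] Δ:[(p0 ∧ (p2 ∧ p2))=F, ¬p2=T] refutes=False
  v=0010: Γ:[p1=F] Δ:[(p0 ∧ (p2 ∧ p2))=F, ¬p2=F] refutes=False
  v=0011: Γ:[p1=F] Δ:[(p0 ∧ (p2 ∧ p2))=F, ¬p2=F] refutes=False
  v=0100: Γ:[p1=T] Δ:[(p0 ∧ (p2 ∧ p2))=F, ¬p2=T] refutes=False
  v=0101: Γ:[p1=T] Δ:[(p0 ∧ (p2 ∧ p2))=F, ¬p2=T] refutes=False
  v=0110: Γ:[p1=T] Δ:[(p0 ∧ (p2 ∧ p2))=F, ¬p2=F] refutes=True  ← countermodel

Result: NO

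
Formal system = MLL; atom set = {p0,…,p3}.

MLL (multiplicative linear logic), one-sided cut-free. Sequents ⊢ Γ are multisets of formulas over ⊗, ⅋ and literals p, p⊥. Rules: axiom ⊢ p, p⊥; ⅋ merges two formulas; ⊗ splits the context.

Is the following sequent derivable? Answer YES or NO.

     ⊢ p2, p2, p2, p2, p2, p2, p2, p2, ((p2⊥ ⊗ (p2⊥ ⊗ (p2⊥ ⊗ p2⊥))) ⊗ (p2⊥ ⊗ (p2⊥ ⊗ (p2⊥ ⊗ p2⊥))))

Derivation trace:
[⊗]  ⊢ p2, p2, p2, p2, p2, p2, p2, p2, ((p2⊥ ⊗ (p2⊥ ⊗ (p2⊥ ⊗ p2⊥))) ⊗ (p2⊥ ⊗ (p2⊥ ⊗ (p2⊥ ⊗ p2⊥))))
  [⊗]  ⊢ p2, p2, p2, p2, (p2⊥ ⊗ (p2⊥ ⊗ (p2⊥ ⊗ p2⊥)))
    [Ax]  ⊢ p2, p2⊥
    [⊗]  ⊢ p2, p2, p2, (p2⊥ ⊗ (p2⊥ ⊗ p2⊥))
      [Ax]  ⊢ p2, p2⊥
      [⊗]  ⊢ p2, p2, (p2⊥ ⊗ p2⊥)
        [Ax]  ⊢ p2, p2⊥
        [Ax]  ⊢ p2, p2⊥
  [⊗]  ⊢ p2, p2, p2, p2, (p2⊥ ⊗ (p2⊥ ⊗ (p2⊥ ⊗ p2⊥)))
    [Ax]  ⊢ p2, p2⊥
    [⊗]  ⊢ p2, p2, p2, (p2⊥ ⊗ (p2⊥ ⊗ p2⊥))
      [Ax]  ⊢ p2, p2⊥
      [⊗]  ⊢ p2, p2, (p2⊥ ⊗ p2⊥)
        [Ax]  ⊢ p2, p2⊥
        [Ax]  ⊢ p2, p2⊥

Result: YES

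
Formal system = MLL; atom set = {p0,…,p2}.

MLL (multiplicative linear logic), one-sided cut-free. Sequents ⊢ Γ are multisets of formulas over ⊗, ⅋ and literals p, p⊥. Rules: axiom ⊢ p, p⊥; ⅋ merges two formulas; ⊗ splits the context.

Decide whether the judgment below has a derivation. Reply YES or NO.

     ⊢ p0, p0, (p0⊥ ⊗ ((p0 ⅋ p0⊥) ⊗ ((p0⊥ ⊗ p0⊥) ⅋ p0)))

Derivation (root first):
[⊗]  ⊢ p0, p0, (p0⊥ ⊗ ((p0 ⅋ p0⊥) ⊗ ((p0⊥ ⊗ p0⊥) ⅋ p0)))
  [Ax]  ⊢ p0, p0⊥
  [⊗]  ⊢ p0, ((p0 ⅋ p0⊥) ⊗ ((p0⊥ ⊗ p0⊥) ⅋ p0))
    [⅋]  ⊢ (p0 ⅋ p0⊥)
      [Ax]  ⊢ p0, p0⊥
    [⅋]  ⊢ p0, ((p0⊥ ⊗ p0⊥) ⅋ p0)
      [⊗]  ⊢ p0, p0, (p0⊥ ⊗ p0⊥)
        [Ax]  ⊢ p0, p0⊥
        [Ax]  ⊢ p0, p0⊥

Result: YES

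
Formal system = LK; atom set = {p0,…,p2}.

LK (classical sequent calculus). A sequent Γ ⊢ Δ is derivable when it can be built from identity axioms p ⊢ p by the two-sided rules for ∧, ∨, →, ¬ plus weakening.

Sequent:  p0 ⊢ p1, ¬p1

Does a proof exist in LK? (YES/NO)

Derivation (root first):
[WL] p0 ⊢ p1, ¬p1
  [¬R]  ⊢ p1, ¬p1
    [Ax] p1 ⊢ p1

Result: YES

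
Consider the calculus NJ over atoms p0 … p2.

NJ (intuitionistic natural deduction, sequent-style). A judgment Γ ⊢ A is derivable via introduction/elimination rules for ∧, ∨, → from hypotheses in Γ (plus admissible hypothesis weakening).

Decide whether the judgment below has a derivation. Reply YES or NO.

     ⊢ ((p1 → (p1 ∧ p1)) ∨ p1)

Derivation (root first):
[∨I₁]  ⊢ ((p1 → (p1 ∧ p1)) ∨ p1)
  [→I]  ⊢ (p1 → (p1 ∧ p1))
    [∧I] p1 ⊢ (p1 ∧ p1)
      [Ax] p1 ⊢ p1
      [Ax] p1 ⊢ p1

Result: YES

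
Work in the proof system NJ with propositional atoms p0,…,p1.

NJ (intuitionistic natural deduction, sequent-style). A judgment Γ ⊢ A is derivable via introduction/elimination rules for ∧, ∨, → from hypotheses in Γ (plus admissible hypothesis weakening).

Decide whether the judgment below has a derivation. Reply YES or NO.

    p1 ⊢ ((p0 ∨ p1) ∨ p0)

Derivation trace:
[∨I₁] p1 ⊢ ((p0 ∨ p1) ∨ p0)
  [∨I₂] p1 ⊢ (p0 ∨ p1)
    [Ax] p1 ⊢ p1

Result: YES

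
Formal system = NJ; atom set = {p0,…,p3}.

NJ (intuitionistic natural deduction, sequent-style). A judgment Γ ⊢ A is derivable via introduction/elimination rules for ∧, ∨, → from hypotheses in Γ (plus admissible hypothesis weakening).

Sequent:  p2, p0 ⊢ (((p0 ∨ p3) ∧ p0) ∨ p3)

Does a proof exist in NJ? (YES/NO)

Derivation (root first):
[∨I₁] p2, p0 ⊢ (((p0 ∨ p3) ∧ p0) ∨ p3)
  [∧I] p2, p0 ⊢ ((p0 ∨ p3) ∧ p0)
    [∨I₁] p0, p2 ⊢ (p0 ∨ p3)
      [Wk] p0, p2 ⊢ p0
        [Ax] p0 ⊢ p0
    [Ax] p0 ⊢ p0

Result: YES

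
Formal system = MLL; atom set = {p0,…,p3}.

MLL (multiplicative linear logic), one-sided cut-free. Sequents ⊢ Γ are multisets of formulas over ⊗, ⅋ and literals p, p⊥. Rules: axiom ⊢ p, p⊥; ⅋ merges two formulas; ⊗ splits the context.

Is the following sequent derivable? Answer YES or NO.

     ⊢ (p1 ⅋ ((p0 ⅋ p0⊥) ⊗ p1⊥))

Proof tree:
[⅋]  ⊢ (p1 ⅋ ((p0 ⅋ p0⊥) ⊗ p1⊥))
  [⊗]  ⊢ p1, ((p0 ⅋ p0⊥) ⊗ p1⊥)
    [⅋]  ⊢ (p0 ⅋ p0⊥)
      [Ax]  ⊢ p0, p0⊥
    [Ax]  ⊢ p1, p1⊥

Result: YES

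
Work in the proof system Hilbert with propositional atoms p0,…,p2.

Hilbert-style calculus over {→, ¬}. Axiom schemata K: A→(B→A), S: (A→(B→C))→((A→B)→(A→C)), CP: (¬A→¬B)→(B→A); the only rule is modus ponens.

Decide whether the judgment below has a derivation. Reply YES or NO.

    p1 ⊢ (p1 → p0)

Enumerate valuations to refute Γ ⊢ Δ:
  v=000: Γ:[p1=F] Δ:[(p1 → p0)=T] refutes=False
  v=001: Γ:[p1=F] Δ:[(p1 → p0)=T] refutes=False
  v=010: Γ:[p1=T] Δ:[(p1 → p0)=F] refutes=True  ← countermodel

Result: NO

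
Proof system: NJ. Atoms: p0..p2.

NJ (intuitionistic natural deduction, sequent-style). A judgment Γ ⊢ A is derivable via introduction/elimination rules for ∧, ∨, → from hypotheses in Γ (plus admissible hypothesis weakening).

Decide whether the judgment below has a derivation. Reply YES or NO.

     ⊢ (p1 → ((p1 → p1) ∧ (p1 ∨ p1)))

Derivation trace:
[→I]  ⊢ (p1 → ((p1 → p1) ∧ (p1 ∨ p1)))
  [∧I] p1 ⊢ ((p1 → p1) ∧ (p1 ∨ p1))
    [→I]  ⊢ (p1 → p1)
      [Ax] p1 ⊢ p1
    [∨I₂] p1 ⊢ (p1 ∨ p1)
      [Ax] p1 ⊢ p1

Result: YES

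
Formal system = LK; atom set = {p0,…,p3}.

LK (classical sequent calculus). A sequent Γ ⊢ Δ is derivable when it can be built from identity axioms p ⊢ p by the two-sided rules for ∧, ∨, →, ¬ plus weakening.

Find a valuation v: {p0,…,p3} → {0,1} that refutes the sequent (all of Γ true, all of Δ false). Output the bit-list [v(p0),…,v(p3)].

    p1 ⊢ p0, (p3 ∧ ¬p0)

Enumerate valuations to refute Γ ⊢ Δ:
  v=0000: Γ:[p1=F] Δ:[p0=F, (p3 ∧ ¬p0)=F] refutes=False
  v=0001: Γ:[p1=F] Δ:[p0=F, (p3 ∧ ¬p0)=T] refutes=False
  v=0010: Γ:[p1=F] Δ:[p0=F, (p3 ∧ ¬p0)=F] refutes=False
  v=0011: Γ:[p1=F] Δ:[p0=F, (p3 ∧ ¬p0)=T] refutes=False
  v=0100: Γ:[p1=T] Δ:[p0=F, (p3 ∧ ¬p0)=F] refutes=True  ← countermodel

Result: [0, 1, 0, 0]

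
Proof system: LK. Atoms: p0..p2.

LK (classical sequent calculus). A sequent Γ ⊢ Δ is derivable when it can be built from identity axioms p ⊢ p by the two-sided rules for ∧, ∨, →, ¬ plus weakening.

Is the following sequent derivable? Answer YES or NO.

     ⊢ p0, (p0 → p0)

Proof tree:
[→R]  ⊢ p0, (p0 → p0)
  [WR] p0 ⊢ p0, p0
    [Ax] p0 ⊢ p0

Result: YES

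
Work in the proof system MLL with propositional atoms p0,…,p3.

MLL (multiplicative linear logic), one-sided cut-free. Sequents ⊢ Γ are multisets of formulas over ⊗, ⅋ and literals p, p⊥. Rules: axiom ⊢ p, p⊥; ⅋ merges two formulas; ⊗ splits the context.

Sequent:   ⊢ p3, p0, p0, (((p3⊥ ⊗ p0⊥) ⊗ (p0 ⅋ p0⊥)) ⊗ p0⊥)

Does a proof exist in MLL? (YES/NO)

Derivation trace:
[⊗]  ⊢ p3, p0, p0, (((p3⊥ ⊗ p0⊥) ⊗ (p0 ⅋ p0⊥)) ⊗ p0⊥)
  [⊗]  ⊢ p3, p0, ((p3⊥ ⊗ p0⊥) ⊗ (p0 ⅋ p0⊥))
    [⊗]  ⊢ p3, p0, (p3⊥ ⊗ p0⊥)
      [Ax]  ⊢ p3, p3⊥
      [Ax]  ⊢ p0, p0⊥
    [⅋]  ⊢ (p0 ⅋ p0⊥)
      [Ax]  ⊢ p0, p0⊥
  [Ax]  ⊢ p0, p0⊥

Result: YES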